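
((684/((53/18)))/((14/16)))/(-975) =-0.27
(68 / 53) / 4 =17 / 53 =0.32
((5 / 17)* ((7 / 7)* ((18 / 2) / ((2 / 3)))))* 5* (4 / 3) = 450 / 17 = 26.47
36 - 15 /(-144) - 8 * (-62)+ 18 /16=25595 /48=533.23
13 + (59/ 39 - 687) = -26227/ 39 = -672.49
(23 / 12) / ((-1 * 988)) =-23 / 11856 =-0.00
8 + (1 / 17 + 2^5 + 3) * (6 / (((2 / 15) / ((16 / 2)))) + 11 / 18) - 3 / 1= 1935083 / 153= 12647.60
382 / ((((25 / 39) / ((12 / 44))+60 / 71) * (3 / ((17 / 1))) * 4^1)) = 8990943 / 53090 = 169.35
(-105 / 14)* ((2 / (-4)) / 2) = 15 / 8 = 1.88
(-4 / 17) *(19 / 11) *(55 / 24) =-95 / 102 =-0.93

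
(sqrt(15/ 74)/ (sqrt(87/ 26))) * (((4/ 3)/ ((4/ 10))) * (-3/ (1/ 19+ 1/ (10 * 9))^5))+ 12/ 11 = 12/ 11 - 146211169851000000 * sqrt(69745)/ 16509435036077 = -2338862.43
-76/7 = -10.86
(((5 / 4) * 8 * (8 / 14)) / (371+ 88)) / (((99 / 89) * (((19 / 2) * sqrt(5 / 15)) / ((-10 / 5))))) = -14240 * sqrt(3) / 6043653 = -0.00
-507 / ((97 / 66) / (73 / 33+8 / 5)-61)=637806 / 76253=8.36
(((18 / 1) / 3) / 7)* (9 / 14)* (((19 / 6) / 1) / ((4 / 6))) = 513 / 196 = 2.62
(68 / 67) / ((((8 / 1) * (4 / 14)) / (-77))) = -9163 / 268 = -34.19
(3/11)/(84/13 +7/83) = 3237/77693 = 0.04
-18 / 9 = -2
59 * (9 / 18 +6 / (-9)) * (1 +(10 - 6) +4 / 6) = -1003 / 18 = -55.72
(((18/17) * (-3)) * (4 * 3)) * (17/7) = -648/7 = -92.57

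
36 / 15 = 12 / 5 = 2.40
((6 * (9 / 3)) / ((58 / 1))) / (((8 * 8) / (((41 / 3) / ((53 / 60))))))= 1845 / 24592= 0.08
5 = 5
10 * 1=10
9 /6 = 3 /2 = 1.50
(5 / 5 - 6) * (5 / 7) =-25 / 7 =-3.57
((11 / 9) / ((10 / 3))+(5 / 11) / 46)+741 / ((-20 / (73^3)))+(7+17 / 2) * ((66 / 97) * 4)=-21222620884919 / 1472460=-14413037.29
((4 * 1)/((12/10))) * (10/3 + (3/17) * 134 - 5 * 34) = -72940/153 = -476.73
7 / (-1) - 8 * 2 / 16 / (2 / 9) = -23 / 2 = -11.50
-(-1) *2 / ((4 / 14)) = 7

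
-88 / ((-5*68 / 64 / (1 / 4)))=352 / 85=4.14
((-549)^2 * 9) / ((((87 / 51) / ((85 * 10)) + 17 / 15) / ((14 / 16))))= 58795800075 / 28124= 2090591.67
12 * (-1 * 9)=-108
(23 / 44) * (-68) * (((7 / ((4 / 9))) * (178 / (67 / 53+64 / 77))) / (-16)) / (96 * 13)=15948177 / 6695936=2.38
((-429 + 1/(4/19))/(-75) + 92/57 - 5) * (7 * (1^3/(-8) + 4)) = 2808631/45600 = 61.59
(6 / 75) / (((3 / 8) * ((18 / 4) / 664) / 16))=339968 / 675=503.66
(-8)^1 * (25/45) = -40/9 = -4.44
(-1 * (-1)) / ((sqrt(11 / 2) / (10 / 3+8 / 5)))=74 * sqrt(22) / 165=2.10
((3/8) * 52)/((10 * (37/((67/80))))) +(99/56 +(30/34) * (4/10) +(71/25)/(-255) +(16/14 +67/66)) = 5012011399/1162392000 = 4.31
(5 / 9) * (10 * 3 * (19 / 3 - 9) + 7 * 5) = -25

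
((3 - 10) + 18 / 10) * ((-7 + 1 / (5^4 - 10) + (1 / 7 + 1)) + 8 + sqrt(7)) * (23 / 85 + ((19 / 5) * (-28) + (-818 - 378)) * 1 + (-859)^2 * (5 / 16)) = -4053770877 * sqrt(7) / 3400 - 1559350530686 / 609875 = -5711327.35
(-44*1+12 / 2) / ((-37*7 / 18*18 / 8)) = 304 / 259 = 1.17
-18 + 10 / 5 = -16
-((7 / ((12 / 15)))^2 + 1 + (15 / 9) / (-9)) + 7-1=-71.38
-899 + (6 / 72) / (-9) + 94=-86941 / 108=-805.01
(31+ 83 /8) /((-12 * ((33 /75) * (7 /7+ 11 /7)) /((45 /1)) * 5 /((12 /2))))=-164.56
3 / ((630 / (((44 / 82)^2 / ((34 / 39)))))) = 1573 / 1000195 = 0.00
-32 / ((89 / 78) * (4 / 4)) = -28.04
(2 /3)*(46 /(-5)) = -92 /15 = -6.13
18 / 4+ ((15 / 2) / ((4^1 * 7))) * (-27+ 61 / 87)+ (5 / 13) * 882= 1777031 / 5278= 336.69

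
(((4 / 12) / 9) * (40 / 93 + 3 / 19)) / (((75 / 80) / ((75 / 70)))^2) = 66496 / 2337741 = 0.03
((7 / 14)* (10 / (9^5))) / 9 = 5 / 531441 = 0.00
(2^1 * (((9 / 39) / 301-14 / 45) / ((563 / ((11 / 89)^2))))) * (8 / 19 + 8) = -0.00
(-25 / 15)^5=-3125 / 243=-12.86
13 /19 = 0.68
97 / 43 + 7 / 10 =1271 / 430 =2.96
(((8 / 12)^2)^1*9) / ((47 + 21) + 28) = 1 / 24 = 0.04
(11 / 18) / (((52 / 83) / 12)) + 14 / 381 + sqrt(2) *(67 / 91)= 67 *sqrt(2) / 91 + 116315 / 9906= 12.78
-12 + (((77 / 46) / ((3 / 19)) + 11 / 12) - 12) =-3445 / 276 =-12.48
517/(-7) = -517/7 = -73.86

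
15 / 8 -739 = -5897 / 8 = -737.12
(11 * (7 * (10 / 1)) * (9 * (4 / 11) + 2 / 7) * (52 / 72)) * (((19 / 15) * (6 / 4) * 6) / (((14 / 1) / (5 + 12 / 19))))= 190567 / 21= 9074.62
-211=-211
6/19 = 0.32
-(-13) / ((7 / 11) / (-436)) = -8906.86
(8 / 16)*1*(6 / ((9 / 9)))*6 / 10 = 9 / 5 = 1.80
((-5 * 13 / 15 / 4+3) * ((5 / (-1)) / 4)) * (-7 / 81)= 805 / 3888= 0.21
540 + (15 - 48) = 507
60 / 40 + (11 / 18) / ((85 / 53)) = 1439 / 765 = 1.88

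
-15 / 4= -3.75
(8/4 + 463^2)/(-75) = -2858.28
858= 858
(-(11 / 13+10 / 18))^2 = 26896 / 13689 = 1.96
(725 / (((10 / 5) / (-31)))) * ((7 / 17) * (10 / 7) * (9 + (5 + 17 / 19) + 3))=-2247500 / 19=-118289.47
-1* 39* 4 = -156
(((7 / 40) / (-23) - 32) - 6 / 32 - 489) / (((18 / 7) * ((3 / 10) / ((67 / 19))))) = -2382.46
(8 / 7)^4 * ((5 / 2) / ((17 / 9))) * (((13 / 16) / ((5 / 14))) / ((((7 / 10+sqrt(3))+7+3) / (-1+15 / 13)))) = 4930560 / 65009819 -460800 * sqrt(3) / 65009819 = 0.06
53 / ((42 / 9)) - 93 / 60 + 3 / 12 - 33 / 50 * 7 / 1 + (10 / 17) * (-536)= -1843649 / 5950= -309.86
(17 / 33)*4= 68 / 33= 2.06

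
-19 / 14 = -1.36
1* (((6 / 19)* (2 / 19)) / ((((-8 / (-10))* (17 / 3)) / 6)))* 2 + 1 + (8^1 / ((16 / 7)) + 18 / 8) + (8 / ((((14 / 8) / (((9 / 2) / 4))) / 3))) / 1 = 3826197 / 171836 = 22.27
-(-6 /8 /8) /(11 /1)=3 /352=0.01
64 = 64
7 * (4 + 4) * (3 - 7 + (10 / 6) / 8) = -637 / 3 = -212.33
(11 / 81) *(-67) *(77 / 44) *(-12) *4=20636 / 27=764.30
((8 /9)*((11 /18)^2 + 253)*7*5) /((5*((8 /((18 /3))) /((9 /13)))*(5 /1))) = 574651 /3510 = 163.72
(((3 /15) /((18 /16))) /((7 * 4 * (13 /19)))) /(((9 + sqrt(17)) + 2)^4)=9253 /4277295360 - 4807 * sqrt(17) /9980355840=0.00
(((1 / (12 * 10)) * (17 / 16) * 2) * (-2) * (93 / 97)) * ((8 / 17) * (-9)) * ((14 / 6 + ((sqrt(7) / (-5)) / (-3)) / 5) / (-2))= -651 / 3880 - 93 * sqrt(7) / 97000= -0.17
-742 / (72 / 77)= -28567 / 36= -793.53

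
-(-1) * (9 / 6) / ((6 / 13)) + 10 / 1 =53 / 4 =13.25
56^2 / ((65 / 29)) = 90944 / 65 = 1399.14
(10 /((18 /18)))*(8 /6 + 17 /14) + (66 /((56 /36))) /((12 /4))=39.62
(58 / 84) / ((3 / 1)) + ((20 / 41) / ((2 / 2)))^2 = 99149 / 211806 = 0.47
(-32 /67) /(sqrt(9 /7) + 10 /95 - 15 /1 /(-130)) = -0.35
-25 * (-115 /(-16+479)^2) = 2875 /214369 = 0.01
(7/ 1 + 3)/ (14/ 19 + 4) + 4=55/ 9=6.11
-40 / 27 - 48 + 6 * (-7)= -2470 / 27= -91.48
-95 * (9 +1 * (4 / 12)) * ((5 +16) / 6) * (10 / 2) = -46550 / 3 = -15516.67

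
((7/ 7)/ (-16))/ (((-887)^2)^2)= -1/ 9904087349776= -0.00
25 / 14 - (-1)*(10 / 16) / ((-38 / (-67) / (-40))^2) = 15720525 / 5054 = 3110.51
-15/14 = -1.07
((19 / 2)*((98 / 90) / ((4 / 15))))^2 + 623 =1225609 / 576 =2127.79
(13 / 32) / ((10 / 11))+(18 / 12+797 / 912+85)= 1601851 / 18240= 87.82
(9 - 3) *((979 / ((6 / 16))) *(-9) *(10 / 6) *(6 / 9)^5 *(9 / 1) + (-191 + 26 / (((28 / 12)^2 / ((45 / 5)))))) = -279359.23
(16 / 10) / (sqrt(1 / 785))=8* sqrt(785) / 5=44.83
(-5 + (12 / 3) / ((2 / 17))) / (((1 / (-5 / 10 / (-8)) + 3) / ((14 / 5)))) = 406 / 95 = 4.27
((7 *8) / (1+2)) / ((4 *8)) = 7 / 12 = 0.58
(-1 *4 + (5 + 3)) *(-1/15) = -4/15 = -0.27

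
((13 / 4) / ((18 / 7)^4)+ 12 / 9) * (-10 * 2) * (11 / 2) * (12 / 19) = -32509675 / 332424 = -97.80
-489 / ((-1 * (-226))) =-2.16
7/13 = 0.54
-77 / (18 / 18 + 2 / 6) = -231 / 4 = -57.75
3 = 3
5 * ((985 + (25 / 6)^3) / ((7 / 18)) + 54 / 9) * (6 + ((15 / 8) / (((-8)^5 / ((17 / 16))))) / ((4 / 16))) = 342853977545 / 4194304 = 81742.76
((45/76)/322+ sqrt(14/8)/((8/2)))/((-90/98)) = -49 * sqrt(7)/360-7/3496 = -0.36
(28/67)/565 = 28/37855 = 0.00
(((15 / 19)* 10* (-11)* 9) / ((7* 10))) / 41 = -1485 / 5453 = -0.27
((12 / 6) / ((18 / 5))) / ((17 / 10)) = 50 / 153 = 0.33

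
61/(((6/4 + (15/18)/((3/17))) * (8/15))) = 8235/448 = 18.38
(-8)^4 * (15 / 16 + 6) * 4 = 113664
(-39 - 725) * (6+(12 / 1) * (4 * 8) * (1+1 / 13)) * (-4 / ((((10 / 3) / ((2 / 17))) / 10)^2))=600027264 / 3757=159709.15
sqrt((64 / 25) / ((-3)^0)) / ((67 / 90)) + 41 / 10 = 4187 / 670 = 6.25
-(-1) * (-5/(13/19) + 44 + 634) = 8719/13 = 670.69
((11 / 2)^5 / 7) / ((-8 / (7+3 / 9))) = -1771561 / 2688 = -659.06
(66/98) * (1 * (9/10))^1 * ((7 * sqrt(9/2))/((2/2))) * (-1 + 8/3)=297 * sqrt(2)/28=15.00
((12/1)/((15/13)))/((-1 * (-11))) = 52/55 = 0.95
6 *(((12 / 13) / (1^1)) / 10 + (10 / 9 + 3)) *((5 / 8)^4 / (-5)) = -0.77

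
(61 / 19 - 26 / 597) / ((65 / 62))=2227226 / 737295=3.02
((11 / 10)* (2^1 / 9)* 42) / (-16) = -0.64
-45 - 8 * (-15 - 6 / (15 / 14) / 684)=64181 / 855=75.07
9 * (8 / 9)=8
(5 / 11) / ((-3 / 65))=-9.85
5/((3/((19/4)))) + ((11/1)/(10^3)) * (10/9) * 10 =1447/180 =8.04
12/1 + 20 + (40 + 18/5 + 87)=813/5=162.60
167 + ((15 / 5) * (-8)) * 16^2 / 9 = -515.67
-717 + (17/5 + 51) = -3313/5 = -662.60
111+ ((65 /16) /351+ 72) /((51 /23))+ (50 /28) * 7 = 3436459 /22032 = 155.98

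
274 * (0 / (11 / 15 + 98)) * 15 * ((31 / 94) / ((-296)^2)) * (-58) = 0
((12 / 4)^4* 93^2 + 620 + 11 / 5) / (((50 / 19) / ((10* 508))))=33839487312 / 25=1353579492.48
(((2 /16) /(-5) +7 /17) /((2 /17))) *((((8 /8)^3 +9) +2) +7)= 4997 /80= 62.46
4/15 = 0.27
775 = 775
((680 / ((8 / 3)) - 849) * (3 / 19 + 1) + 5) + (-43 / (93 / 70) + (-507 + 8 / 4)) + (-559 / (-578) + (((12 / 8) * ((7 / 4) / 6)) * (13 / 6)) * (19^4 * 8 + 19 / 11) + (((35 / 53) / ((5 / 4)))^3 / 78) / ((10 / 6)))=1716948184762410075841 / 1739474318318880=987050.03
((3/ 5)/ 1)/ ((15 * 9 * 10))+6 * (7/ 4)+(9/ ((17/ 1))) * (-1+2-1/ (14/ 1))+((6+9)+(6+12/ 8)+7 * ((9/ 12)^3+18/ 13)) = 5138976379/ 111384000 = 46.14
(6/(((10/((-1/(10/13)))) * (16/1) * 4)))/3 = -13/3200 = -0.00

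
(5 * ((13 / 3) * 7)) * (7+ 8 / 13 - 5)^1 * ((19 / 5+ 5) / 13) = 10472 / 39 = 268.51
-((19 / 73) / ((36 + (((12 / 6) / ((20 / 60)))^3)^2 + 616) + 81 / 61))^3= -1556862679 / 9349716002817484919329453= -0.00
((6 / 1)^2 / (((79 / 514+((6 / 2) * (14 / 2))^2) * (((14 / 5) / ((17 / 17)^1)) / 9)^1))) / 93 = 138780 / 49205401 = 0.00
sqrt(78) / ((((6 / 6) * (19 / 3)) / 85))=255 * sqrt(78) / 19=118.53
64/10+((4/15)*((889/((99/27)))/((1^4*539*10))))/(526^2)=18747565887/2929307150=6.40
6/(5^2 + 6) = 6/31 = 0.19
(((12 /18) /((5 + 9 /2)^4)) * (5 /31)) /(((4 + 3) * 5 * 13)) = 32 /1102906623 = 0.00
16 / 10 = 8 / 5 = 1.60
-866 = -866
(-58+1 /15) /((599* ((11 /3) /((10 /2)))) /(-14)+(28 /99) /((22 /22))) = 401478 /215477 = 1.86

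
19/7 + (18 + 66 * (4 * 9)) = 16777/7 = 2396.71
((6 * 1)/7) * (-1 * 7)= -6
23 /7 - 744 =-5185 /7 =-740.71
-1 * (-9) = 9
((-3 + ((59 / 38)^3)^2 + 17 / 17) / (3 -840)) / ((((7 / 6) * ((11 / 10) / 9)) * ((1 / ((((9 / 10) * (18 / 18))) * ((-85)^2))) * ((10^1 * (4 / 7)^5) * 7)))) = -161293480936104195 / 1051370810310656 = -153.41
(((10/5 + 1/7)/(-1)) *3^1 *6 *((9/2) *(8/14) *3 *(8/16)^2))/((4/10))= -18225/98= -185.97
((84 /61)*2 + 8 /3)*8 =43.37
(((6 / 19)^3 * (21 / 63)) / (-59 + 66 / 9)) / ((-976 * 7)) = 27 / 907925830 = 0.00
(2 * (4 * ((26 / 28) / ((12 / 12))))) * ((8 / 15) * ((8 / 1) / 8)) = 416 / 105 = 3.96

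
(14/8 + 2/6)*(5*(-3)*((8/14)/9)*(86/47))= -10750/2961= -3.63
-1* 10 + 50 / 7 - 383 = -2701 / 7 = -385.86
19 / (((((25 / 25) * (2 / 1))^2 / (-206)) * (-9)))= 108.72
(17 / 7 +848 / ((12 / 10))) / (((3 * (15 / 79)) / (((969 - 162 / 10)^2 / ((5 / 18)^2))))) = 320387605460928 / 21875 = 14646290535.36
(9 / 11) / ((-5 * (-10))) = 0.02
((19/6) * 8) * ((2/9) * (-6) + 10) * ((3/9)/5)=1976/135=14.64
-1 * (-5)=5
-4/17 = -0.24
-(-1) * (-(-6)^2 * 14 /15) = -168 /5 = -33.60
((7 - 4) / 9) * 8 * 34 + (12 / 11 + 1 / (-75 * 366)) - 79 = 12.76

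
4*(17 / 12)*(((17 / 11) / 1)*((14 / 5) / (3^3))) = 4046 / 4455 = 0.91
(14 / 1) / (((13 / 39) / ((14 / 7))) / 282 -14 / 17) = -402696 / 23671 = -17.01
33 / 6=11 / 2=5.50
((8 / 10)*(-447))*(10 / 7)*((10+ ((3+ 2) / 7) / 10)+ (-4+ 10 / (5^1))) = -202044 / 49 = -4123.35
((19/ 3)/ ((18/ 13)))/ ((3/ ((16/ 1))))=1976/ 81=24.40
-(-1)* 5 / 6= 5 / 6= 0.83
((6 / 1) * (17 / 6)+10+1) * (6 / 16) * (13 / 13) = 21 / 2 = 10.50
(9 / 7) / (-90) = -1 / 70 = -0.01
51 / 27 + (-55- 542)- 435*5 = -24931 / 9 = -2770.11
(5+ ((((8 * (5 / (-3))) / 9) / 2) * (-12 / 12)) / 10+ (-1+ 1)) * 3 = 137 / 9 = 15.22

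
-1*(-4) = 4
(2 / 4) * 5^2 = 25 / 2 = 12.50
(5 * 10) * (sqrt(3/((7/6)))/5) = 30 * sqrt(14)/7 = 16.04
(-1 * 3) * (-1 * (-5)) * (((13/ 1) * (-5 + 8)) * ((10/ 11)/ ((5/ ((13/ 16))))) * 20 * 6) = -114075/ 11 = -10370.45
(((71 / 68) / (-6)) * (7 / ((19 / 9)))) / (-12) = 497 / 10336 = 0.05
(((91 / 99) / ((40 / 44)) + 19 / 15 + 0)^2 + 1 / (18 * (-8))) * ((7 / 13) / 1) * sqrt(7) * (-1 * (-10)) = 235025 * sqrt(7) / 8424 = 73.82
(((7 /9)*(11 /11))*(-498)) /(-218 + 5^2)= 1162 /579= 2.01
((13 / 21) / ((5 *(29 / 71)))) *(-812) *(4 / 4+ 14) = -3692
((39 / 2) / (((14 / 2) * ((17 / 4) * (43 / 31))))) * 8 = 19344 / 5117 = 3.78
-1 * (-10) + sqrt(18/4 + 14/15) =sqrt(4890)/30 + 10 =12.33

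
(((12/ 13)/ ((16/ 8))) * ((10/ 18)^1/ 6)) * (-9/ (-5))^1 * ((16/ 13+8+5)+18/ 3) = 263/ 169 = 1.56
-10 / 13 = -0.77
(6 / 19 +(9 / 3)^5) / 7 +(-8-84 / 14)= 2761 / 133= 20.76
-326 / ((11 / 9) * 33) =-8.08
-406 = -406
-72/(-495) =0.15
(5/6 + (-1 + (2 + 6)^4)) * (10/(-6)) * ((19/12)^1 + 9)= -15605125/216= -72245.95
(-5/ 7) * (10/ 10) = -5/ 7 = -0.71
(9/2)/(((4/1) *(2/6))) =27/8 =3.38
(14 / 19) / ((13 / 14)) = 196 / 247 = 0.79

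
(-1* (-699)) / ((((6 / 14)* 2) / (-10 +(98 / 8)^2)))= 3655071 / 32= 114220.97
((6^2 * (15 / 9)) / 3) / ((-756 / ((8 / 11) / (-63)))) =40 / 130977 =0.00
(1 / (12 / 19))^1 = 19 / 12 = 1.58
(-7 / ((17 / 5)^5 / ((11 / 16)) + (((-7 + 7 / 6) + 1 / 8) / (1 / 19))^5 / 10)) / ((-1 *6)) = -0.00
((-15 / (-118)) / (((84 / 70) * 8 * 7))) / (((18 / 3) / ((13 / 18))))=325 / 1427328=0.00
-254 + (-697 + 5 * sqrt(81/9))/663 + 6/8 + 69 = -491359/2652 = -185.28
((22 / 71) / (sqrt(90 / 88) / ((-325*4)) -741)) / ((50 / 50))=-80814448000 / 193260405623787 + 11440*sqrt(55) / 193260405623787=-0.00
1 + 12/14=13/7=1.86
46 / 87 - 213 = -212.47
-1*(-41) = 41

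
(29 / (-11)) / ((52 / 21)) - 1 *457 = -262013 / 572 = -458.06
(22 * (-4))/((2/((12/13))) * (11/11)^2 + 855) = -528/5143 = -0.10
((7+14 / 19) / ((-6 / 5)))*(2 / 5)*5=-245 / 19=-12.89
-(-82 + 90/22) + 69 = 1616/11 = 146.91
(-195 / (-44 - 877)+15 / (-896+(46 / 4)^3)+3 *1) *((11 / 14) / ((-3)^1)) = -27312197 / 32228553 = -0.85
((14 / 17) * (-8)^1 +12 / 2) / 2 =-5 / 17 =-0.29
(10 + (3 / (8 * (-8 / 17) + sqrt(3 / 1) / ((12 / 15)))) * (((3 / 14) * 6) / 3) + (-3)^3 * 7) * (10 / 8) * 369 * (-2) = 47988450 * sqrt(3) / 307027 + 101686261725 / 614054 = 165868.96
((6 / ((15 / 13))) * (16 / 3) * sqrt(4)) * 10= 1664 / 3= 554.67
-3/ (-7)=3/ 7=0.43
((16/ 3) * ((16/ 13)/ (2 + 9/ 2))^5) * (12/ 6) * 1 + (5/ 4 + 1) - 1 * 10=-12816544774661/ 1654301902188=-7.75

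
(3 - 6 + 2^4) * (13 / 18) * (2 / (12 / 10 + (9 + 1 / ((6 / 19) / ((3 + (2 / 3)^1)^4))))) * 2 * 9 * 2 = 1642680 / 1415681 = 1.16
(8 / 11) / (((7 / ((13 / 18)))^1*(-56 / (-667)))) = 8671 / 9702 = 0.89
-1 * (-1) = 1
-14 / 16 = -7 / 8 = -0.88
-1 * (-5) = 5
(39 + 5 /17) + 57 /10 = 7649 /170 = 44.99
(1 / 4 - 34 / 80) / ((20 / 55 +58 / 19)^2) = -43681 / 2913120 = -0.01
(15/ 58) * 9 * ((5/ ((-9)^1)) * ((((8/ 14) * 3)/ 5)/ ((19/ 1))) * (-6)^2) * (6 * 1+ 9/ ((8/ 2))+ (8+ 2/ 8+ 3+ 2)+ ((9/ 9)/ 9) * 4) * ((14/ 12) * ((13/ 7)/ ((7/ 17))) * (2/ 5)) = -1047540/ 26999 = -38.80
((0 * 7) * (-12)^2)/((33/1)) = 0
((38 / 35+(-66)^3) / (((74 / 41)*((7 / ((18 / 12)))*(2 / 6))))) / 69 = -618832803 / 416990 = -1484.05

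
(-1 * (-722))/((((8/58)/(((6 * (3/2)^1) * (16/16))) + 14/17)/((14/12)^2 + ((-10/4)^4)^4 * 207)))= 50592605581111993843/121962496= 414821008427.97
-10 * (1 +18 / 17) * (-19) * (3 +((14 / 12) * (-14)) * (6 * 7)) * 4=-18167800 / 17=-1068694.12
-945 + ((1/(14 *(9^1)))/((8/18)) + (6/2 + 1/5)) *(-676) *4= -337613/35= -9646.09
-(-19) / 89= 0.21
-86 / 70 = -43 / 35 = -1.23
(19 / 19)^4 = 1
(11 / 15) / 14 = 11 / 210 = 0.05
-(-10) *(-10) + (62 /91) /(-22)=-100131 /1001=-100.03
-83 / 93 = -0.89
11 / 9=1.22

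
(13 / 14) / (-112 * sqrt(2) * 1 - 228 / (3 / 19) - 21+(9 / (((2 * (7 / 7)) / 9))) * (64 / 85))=-19247995 / 29372791378+751400 * sqrt(2) / 14686395689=-0.00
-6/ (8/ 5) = -15/ 4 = -3.75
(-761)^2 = 579121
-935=-935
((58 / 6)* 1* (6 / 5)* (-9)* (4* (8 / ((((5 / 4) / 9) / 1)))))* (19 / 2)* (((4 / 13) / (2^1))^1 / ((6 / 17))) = -32372352 / 325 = -99607.24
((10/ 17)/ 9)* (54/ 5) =12/ 17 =0.71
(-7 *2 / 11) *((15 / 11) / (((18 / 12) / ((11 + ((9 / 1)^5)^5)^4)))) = -37185958442622467707431664214076964138245899580678103094970315004317793741522859311838290966400000 / 121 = -307321970600185683532493100000000000000000000000000000000000000000000000000000000000000000000000.00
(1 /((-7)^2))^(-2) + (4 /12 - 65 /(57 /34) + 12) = 135350 /57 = 2374.56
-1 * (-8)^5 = 32768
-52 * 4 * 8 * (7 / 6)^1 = -5824 / 3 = -1941.33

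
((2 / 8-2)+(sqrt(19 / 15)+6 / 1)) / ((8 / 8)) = sqrt(285) / 15+17 / 4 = 5.38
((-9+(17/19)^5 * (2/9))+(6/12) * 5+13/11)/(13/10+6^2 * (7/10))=-2544858539/12992091453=-0.20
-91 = -91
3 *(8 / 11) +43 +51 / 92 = 46285 / 1012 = 45.74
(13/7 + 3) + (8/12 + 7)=263/21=12.52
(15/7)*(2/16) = 15/56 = 0.27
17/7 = 2.43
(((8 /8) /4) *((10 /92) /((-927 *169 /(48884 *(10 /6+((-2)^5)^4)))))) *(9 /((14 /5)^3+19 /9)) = -284911089375 /85677254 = -3325.40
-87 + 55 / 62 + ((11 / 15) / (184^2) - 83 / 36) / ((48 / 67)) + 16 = -166241313139 / 2266997760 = -73.33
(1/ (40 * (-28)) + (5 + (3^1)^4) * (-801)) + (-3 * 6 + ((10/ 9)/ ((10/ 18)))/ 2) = -77171361/ 1120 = -68903.00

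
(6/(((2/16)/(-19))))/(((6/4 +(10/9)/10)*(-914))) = 0.62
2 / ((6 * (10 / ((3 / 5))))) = 1 / 50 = 0.02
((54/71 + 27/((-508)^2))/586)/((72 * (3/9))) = 4645791/85896086272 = 0.00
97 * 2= 194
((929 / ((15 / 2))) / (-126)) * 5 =-929 / 189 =-4.92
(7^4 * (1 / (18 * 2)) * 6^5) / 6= 86436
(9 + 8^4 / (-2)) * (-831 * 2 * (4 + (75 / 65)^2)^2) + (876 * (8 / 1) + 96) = 2751248738562 / 28561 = 96328865.89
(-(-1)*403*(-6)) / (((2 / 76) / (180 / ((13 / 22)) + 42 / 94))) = -1317425724 / 47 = -28030334.55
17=17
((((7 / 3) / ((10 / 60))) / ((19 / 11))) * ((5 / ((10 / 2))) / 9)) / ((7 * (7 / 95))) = 110 / 63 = 1.75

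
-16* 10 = -160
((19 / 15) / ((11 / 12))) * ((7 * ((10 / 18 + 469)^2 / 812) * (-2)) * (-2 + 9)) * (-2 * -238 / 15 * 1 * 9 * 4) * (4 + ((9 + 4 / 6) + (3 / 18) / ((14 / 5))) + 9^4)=-16218616572504416 / 58725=-276179081694.41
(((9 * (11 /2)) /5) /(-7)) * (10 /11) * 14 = -18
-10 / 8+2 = 3 / 4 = 0.75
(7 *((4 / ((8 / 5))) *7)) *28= 3430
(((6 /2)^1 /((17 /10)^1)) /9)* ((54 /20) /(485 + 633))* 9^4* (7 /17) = 413343 /323102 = 1.28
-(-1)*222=222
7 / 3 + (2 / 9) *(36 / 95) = 689 / 285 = 2.42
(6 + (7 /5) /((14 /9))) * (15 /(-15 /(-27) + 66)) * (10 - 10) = 0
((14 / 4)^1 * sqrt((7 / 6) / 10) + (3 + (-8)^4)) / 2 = 2050.10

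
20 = 20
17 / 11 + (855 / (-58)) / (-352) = 32407 / 20416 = 1.59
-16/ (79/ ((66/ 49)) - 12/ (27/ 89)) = -3168/ 3781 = -0.84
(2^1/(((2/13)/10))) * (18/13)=180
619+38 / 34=10542 / 17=620.12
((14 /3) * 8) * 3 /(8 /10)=140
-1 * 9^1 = -9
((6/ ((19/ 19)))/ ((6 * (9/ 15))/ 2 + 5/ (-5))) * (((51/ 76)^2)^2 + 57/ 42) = 5464456185/ 467070464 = 11.70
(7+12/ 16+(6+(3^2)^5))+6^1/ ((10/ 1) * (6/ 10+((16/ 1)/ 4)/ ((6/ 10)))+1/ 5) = 258222703/ 4372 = 59062.83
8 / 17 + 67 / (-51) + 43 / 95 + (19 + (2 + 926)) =946.61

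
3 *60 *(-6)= -1080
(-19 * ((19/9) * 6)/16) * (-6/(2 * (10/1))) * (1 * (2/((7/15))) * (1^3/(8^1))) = 2.42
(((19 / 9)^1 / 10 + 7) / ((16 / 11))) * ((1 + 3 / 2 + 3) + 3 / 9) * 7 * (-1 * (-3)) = 349811 / 576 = 607.31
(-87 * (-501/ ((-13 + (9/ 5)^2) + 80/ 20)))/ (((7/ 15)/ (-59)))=107151375/ 112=956708.71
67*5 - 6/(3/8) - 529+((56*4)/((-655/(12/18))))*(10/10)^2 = -413098/1965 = -210.23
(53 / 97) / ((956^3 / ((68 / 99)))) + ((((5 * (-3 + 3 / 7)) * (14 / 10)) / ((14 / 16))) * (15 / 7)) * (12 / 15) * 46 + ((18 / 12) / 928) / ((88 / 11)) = -154728425532121251017 / 95381614776881664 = -1622.20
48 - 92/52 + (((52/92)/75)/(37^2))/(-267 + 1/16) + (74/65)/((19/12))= 116964157289489/2491260098925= 46.95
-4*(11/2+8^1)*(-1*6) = 324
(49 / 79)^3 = 117649 / 493039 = 0.24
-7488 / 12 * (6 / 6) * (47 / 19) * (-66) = 101876.21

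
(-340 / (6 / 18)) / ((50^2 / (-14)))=714 / 125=5.71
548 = 548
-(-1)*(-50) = -50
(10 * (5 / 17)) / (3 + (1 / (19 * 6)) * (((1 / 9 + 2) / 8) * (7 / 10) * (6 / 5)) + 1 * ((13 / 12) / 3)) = 180000 / 205819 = 0.87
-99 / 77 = -9 / 7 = -1.29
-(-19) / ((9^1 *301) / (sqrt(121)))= 0.08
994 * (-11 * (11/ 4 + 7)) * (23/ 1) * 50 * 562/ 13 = -5299983150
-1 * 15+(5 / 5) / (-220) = -3301 / 220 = -15.00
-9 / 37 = -0.24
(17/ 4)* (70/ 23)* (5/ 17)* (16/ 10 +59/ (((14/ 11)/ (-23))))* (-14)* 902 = 51145458.91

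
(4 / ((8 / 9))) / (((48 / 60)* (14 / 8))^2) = 225 / 98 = 2.30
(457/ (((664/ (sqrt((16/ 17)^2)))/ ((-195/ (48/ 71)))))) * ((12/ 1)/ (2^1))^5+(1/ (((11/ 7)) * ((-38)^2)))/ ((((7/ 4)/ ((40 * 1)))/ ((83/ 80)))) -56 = -16281739023279/ 11206162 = -1452927.33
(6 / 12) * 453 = 453 / 2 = 226.50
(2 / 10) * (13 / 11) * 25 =65 / 11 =5.91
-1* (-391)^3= 59776471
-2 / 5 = -0.40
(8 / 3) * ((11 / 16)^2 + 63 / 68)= 6089 / 1632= 3.73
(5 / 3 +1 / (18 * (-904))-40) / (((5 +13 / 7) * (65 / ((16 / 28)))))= -623761 / 12692160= -0.05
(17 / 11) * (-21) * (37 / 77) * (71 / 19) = -133977 / 2299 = -58.28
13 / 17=0.76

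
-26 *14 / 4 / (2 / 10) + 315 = -140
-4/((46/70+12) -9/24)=-1120/3439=-0.33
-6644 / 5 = -1328.80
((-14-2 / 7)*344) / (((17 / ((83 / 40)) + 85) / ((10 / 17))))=-5710400 / 184093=-31.02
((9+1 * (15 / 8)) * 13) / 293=1131 / 2344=0.48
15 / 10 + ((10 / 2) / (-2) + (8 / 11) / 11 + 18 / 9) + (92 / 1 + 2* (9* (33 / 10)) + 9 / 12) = 153.22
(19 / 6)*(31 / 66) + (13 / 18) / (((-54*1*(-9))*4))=572651 / 384912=1.49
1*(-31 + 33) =2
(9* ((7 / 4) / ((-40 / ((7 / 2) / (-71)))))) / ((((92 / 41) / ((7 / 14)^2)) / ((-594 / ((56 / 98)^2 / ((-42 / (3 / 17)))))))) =31312802367 / 33443840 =936.28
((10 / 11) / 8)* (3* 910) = 310.23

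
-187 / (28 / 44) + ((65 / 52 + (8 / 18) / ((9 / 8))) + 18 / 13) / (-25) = -216691427 / 737100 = -293.98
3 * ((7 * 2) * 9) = 378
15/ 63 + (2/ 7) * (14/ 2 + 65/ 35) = 407/ 147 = 2.77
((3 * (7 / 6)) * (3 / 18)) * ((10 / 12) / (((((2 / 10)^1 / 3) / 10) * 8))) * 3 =875 / 32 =27.34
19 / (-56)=-19 / 56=-0.34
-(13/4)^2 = -169/16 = -10.56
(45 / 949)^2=2025 / 900601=0.00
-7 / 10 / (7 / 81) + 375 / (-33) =-2141 / 110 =-19.46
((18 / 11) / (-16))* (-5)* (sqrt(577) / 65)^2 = 5193 / 74360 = 0.07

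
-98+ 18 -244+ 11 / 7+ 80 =-1697 / 7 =-242.43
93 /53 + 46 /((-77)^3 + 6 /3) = 1.75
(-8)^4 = 4096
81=81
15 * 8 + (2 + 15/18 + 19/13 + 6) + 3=10397/78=133.29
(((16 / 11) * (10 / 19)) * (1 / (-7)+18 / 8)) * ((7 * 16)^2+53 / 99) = 2930905240 / 144837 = 20235.89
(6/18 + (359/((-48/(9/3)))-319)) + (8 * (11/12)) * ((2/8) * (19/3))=-47447/144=-329.49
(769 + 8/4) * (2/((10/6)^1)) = 4626/5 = 925.20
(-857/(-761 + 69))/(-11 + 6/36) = -2571/22490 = -0.11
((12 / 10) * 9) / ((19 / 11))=594 / 95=6.25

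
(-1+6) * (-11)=-55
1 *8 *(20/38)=80/19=4.21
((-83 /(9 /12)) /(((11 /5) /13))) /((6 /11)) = -10790 /9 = -1198.89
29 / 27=1.07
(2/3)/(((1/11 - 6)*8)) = -11/780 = -0.01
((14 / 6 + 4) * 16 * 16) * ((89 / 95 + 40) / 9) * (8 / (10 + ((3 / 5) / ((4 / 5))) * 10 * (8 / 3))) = 3982336 / 2025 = 1966.59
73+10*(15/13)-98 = -175/13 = -13.46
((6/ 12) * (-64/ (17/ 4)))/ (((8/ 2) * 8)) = -4/ 17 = -0.24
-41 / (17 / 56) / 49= -328 / 119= -2.76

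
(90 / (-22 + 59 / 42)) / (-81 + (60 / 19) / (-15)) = 14364 / 266939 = 0.05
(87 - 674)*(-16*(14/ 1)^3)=25771648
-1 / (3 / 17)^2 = -289 / 9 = -32.11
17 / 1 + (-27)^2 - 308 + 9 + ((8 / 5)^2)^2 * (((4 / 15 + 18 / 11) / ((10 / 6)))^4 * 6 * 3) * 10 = 1753002005248371 / 714892578125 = 2452.12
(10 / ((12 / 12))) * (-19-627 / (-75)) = -532 / 5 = -106.40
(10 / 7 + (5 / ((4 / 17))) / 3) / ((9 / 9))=8.51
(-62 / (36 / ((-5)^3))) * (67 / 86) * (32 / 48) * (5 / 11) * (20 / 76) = 6490625 / 485298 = 13.37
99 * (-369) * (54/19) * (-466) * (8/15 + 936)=4304616649344/95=45311754203.62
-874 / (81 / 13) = -11362 / 81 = -140.27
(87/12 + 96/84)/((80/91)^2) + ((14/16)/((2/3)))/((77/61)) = 670171/56320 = 11.90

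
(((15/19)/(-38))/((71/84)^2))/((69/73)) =-1287720/41855423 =-0.03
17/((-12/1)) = -17/12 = -1.42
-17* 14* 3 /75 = -238 /25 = -9.52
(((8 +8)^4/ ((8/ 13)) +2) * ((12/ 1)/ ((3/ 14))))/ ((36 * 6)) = 745486/ 27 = 27610.59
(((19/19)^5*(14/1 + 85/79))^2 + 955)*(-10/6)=-36893180/18723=-1970.47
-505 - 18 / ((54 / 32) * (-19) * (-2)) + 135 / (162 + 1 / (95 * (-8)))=-3540102119 / 7017783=-504.45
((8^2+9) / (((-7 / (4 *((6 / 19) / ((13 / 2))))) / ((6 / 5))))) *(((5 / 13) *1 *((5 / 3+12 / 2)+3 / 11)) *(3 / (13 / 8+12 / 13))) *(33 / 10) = -66099456 / 2290925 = -28.85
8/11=0.73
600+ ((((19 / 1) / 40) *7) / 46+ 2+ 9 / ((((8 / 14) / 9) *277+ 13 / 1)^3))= 602.07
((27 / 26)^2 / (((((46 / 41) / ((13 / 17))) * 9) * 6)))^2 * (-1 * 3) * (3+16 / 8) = -18381735 / 6614243584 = -0.00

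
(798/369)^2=70756/15129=4.68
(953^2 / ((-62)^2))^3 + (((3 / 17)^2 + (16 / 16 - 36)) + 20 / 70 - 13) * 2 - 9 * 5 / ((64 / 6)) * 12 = 1515473962953725177663 / 114906876586432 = 13188714.27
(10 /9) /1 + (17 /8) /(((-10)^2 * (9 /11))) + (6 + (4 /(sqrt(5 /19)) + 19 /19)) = 15.93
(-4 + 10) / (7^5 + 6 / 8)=24 / 67231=0.00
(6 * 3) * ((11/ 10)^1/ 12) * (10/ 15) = 11/ 10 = 1.10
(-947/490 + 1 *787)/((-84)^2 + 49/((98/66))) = 0.11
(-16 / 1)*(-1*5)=80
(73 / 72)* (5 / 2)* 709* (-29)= -52116.42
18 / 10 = 1.80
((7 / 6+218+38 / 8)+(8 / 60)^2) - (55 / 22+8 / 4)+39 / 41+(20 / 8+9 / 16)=32980949 / 147600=223.45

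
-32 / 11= -2.91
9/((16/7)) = 63/16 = 3.94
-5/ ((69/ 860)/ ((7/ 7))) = -4300/ 69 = -62.32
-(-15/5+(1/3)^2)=26/9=2.89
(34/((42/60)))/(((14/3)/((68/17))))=2040/49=41.63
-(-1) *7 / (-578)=-7 / 578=-0.01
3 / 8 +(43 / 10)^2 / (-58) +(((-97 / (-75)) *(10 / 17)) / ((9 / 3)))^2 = 8181443 / 67886100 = 0.12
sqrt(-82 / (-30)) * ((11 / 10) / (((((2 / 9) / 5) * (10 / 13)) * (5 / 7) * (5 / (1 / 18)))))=1001 * sqrt(615) / 30000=0.83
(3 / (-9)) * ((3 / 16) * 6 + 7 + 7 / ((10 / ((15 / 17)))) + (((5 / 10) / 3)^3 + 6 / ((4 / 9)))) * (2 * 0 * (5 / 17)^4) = 0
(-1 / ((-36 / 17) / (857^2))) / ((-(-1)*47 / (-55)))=-686709815 / 1692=-405856.86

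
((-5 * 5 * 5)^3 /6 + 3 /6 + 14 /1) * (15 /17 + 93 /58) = -797816023 /986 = -809144.04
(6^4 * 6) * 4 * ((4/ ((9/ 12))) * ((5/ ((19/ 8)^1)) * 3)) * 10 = 199065600/ 19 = 10477136.84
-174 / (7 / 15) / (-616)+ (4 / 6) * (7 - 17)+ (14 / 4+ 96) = 604361 / 6468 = 93.44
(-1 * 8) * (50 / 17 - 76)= 9936 / 17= 584.47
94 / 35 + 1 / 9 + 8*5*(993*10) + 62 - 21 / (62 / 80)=3879026141 / 9765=397237.70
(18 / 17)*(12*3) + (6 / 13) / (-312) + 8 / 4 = 461015 / 11492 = 40.12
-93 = -93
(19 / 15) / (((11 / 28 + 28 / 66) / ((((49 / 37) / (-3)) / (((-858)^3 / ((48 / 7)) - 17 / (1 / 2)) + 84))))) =573496 / 77194855902525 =0.00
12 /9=4 /3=1.33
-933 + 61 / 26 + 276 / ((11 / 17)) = -144175 / 286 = -504.11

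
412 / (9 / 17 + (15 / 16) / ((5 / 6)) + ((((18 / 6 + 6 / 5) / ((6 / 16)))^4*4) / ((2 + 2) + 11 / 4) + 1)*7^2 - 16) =945540000 / 1048672833379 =0.00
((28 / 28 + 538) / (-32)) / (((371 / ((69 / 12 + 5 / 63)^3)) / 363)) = -4219329507679 / 1292433408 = -3264.64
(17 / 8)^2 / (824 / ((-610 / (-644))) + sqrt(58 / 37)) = 54083215795 / 10419022660632-26884225 * sqrt(2146) / 166704362570112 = 0.01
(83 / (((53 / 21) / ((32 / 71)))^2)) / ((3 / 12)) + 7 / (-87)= 12944431073 / 1231934703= 10.51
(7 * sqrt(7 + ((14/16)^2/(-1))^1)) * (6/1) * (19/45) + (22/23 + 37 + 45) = 127.23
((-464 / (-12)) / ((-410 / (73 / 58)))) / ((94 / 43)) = -3139 / 57810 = -0.05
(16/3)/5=1.07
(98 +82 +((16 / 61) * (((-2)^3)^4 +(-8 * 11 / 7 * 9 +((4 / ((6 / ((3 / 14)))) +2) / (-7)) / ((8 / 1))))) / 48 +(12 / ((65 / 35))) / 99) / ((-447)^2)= 230046119 / 227743363848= 0.00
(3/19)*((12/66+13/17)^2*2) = 187974/664411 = 0.28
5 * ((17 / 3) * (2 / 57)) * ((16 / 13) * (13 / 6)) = 1360 / 513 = 2.65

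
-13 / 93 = -0.14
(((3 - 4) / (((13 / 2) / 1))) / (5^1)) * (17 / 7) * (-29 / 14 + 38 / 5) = -6579 / 15925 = -0.41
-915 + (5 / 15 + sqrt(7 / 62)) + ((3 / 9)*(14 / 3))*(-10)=-8372 / 9 + sqrt(434) / 62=-929.89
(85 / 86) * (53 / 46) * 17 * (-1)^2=76585 / 3956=19.36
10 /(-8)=-5 /4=-1.25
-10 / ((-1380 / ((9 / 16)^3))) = 243 / 188416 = 0.00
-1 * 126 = -126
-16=-16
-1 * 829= -829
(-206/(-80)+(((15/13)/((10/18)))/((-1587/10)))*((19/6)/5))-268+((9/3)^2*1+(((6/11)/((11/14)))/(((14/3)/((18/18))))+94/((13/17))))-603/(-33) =-3830691349/33284680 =-115.09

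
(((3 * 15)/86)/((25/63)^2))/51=11907/182750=0.07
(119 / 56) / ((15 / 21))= 2.98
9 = 9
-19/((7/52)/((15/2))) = -7410/7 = -1058.57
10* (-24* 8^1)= -1920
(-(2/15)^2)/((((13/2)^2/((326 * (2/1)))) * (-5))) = 10432/190125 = 0.05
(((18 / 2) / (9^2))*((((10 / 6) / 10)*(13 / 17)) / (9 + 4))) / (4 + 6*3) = 1 / 20196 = 0.00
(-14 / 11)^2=196 / 121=1.62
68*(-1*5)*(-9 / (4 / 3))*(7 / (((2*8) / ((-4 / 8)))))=-16065 / 32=-502.03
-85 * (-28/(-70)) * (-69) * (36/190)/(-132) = -3519/1045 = -3.37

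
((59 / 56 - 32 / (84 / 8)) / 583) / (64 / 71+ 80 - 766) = 355 / 71107344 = 0.00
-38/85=-0.45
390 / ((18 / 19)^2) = 23465 / 54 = 434.54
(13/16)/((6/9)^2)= 1.83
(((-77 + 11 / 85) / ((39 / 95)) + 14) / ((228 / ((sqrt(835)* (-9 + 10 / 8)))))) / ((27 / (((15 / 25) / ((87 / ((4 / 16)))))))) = 74183* sqrt(835) / 197269020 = 0.01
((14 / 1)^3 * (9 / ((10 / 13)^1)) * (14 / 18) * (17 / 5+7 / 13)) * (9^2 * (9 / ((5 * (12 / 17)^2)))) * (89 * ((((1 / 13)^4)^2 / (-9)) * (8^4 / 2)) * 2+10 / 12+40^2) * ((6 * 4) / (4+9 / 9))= 112735101760197973652736 / 509831700625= 221122189189.09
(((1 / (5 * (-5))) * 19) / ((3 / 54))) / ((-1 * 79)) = 342 / 1975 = 0.17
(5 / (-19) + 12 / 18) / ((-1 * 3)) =-23 / 171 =-0.13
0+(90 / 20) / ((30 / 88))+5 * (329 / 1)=8291 / 5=1658.20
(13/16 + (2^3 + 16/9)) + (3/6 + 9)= 2893/144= 20.09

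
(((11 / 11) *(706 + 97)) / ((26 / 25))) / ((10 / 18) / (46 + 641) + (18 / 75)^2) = 13219.19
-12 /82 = -6 /41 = -0.15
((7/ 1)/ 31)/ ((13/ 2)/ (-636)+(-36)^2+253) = 8904/ 61079765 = 0.00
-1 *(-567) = 567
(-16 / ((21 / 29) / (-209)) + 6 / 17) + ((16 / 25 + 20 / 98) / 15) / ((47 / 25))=19235168 / 4165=4618.29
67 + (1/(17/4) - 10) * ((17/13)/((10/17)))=2944/65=45.29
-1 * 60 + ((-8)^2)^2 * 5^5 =12799940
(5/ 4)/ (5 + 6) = 5/ 44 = 0.11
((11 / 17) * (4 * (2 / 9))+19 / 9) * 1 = 137 / 51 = 2.69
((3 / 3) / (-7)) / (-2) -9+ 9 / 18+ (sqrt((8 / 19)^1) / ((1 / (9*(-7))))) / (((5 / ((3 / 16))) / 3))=-59 / 7 -567*sqrt(38) / 760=-13.03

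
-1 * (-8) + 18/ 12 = 19/ 2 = 9.50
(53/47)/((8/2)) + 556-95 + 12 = 473.28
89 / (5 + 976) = 89 / 981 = 0.09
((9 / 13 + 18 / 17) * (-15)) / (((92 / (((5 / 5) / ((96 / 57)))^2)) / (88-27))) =-127831905 / 20819968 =-6.14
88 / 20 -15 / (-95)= 433 / 95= 4.56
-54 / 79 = -0.68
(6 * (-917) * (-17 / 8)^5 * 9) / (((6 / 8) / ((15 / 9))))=4768098.89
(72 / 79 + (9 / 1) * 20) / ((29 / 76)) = 1086192 / 2291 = 474.11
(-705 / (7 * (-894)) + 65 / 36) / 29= 72025 / 1088892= 0.07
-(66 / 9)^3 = -10648 / 27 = -394.37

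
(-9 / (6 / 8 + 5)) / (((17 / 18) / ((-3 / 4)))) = 486 / 391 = 1.24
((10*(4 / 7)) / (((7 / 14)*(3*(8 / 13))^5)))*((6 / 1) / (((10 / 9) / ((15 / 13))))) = 142805 / 43008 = 3.32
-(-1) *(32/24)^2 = 16/9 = 1.78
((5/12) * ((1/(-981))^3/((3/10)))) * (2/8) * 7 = -175/67973482152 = -0.00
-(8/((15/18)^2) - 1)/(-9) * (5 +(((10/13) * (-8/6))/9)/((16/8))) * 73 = 6662053/15795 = 421.78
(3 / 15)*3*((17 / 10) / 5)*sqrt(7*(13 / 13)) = 51*sqrt(7) / 250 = 0.54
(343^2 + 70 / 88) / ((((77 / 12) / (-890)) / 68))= -134265980280 / 121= -1109636200.66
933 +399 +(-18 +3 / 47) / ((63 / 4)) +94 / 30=2194421 / 1645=1333.99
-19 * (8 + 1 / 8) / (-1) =1235 / 8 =154.38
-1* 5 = -5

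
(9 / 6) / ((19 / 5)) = 15 / 38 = 0.39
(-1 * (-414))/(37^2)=0.30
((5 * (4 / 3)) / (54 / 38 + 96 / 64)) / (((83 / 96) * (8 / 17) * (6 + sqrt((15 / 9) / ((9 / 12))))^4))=2586465 / 337023824- 888165 * sqrt(5) / 337023824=0.00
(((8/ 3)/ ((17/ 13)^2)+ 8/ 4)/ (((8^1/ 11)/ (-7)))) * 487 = -57860957/ 3468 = -16684.24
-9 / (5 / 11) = -99 / 5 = -19.80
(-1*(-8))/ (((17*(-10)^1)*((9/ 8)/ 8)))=-256/ 765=-0.33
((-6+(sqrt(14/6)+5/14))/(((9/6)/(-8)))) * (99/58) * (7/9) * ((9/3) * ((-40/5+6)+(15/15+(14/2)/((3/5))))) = 111232/87 - 19712 * sqrt(21)/261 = 932.43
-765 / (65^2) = -153 / 845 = -0.18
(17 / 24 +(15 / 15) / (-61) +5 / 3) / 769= 1151 / 375272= 0.00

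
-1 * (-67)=67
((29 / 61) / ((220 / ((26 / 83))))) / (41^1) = 377 / 22834130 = 0.00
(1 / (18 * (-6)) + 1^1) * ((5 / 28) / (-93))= -535 / 281232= -0.00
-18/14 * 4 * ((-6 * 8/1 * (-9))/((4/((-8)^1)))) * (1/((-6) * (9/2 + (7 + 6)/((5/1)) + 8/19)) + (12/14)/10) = 98869248/350105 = 282.40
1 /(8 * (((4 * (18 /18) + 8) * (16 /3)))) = 1 /512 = 0.00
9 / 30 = 3 / 10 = 0.30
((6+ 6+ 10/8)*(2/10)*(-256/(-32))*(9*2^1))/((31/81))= 154548/155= 997.08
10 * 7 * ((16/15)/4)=18.67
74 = 74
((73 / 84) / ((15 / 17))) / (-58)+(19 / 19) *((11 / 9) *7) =623999 / 73080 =8.54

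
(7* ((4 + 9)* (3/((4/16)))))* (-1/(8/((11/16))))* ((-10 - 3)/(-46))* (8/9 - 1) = 2.95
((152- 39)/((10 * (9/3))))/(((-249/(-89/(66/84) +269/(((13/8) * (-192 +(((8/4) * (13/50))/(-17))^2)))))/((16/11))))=511681770414352/203749382498805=2.51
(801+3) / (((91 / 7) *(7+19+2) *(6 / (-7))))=-67 / 26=-2.58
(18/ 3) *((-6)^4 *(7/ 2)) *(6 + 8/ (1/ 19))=4300128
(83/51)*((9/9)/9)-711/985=-244594/452115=-0.54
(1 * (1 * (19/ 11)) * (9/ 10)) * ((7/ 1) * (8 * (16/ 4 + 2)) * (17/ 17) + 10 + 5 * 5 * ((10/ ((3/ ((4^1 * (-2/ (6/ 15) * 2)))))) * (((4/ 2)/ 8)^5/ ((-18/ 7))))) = 22802869/ 42240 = 539.84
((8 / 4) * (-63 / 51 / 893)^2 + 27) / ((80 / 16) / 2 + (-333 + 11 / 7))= -29038312002 / 353760338135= -0.08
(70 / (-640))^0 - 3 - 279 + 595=314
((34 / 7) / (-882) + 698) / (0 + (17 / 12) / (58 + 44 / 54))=13686711568 / 472311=28978.18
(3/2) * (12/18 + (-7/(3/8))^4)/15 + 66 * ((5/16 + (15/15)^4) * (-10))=3653155/324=11275.17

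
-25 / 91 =-0.27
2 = 2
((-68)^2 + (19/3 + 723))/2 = 8030/3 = 2676.67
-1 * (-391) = 391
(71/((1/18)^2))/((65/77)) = 1771308/65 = 27250.89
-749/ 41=-18.27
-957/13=-73.62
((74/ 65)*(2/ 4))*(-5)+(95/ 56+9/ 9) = -0.15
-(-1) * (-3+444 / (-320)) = -351 / 80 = -4.39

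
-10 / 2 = -5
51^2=2601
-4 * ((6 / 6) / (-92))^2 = -1 / 2116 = -0.00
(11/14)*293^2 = 944339/14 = 67452.79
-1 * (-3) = 3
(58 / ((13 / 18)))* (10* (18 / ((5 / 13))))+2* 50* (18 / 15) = 37704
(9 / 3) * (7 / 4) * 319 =6699 / 4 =1674.75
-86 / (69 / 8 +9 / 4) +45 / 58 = -1241 / 174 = -7.13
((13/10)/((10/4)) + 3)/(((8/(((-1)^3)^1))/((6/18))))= -11/75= -0.15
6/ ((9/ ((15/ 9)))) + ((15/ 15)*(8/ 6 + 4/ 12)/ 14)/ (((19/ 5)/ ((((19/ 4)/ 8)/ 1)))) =4555/ 4032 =1.13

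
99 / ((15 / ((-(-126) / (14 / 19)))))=5643 / 5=1128.60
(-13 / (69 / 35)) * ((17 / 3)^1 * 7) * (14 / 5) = -151606 / 207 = -732.40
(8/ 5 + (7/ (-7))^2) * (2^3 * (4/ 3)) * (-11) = -305.07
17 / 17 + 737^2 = 543170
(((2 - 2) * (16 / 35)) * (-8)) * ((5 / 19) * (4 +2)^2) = 0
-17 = -17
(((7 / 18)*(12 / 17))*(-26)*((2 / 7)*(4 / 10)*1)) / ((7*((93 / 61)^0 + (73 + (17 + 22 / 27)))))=-1872 / 1475005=-0.00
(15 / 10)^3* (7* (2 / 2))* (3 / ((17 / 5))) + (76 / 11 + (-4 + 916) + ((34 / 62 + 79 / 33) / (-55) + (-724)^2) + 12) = 525127.70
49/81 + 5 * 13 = 5314/81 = 65.60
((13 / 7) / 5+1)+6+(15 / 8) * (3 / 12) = 7.84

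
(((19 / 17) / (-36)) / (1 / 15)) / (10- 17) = 95 / 1428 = 0.07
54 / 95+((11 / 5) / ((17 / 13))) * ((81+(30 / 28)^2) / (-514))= 9747315 / 32540312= 0.30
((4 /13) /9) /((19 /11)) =44 /2223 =0.02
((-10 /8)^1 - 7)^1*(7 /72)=-77 /96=-0.80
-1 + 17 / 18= -1 / 18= -0.06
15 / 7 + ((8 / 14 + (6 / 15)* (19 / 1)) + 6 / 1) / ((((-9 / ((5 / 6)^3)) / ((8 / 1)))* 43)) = 144335 / 73143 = 1.97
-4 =-4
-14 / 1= -14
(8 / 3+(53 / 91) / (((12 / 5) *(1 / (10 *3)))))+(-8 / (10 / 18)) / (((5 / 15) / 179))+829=-18820219 / 2730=-6893.85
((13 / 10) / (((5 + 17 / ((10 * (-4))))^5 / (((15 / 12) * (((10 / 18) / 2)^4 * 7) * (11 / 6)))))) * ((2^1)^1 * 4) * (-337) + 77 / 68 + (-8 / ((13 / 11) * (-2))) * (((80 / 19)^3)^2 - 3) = 18850.20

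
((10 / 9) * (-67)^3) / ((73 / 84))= -84213640 / 219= -384537.17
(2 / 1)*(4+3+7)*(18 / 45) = 56 / 5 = 11.20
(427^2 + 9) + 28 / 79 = 14404730 / 79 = 182338.35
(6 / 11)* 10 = 60 / 11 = 5.45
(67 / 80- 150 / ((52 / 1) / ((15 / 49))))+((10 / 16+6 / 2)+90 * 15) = 68978409 / 50960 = 1353.58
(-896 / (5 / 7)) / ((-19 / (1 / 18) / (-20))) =-12544 / 171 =-73.36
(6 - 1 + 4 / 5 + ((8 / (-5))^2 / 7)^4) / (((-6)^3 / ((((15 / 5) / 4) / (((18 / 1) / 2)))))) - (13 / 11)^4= -69512037256235081 / 35592454012500000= -1.95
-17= -17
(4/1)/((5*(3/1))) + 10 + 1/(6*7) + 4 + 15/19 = 15.08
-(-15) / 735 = 1 / 49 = 0.02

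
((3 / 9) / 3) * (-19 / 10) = -19 / 90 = -0.21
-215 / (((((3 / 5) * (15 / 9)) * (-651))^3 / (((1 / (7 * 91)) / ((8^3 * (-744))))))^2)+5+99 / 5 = 555740790241866891066341505424686029 / 22408902832333342381707318767124480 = 24.80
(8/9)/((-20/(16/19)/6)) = -64/285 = -0.22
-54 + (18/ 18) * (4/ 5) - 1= -271/ 5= -54.20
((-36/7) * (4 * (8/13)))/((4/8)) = -2304/91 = -25.32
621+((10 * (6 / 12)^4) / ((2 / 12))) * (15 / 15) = 2499 / 4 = 624.75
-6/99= -2/33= -0.06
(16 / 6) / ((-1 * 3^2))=-8 / 27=-0.30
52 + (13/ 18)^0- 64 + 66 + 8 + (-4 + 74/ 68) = 2043/ 34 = 60.09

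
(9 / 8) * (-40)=-45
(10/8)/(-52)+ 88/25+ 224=1182979/5200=227.50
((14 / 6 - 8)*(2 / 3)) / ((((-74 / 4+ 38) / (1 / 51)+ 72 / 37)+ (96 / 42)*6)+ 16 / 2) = -17612 / 4746663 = -0.00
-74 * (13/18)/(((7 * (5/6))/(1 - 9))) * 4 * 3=30784/35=879.54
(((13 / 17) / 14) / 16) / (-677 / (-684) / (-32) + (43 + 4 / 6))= 8892 / 113656781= 0.00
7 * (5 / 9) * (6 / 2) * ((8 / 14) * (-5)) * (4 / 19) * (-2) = 800 / 57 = 14.04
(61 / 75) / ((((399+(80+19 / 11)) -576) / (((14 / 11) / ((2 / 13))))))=-0.07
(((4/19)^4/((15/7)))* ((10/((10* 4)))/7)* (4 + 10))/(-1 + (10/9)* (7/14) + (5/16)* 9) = 43008/222197305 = 0.00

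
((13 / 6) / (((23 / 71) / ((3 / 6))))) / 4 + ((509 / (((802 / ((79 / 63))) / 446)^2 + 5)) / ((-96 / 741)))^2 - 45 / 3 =105047697075324416555248412093 / 338877145307196207845376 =309987.55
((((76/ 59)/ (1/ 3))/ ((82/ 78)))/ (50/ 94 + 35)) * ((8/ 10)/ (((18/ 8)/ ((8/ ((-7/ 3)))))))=-8915712/ 70695275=-0.13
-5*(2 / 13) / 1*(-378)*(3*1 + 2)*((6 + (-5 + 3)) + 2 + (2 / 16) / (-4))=902475 / 104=8677.64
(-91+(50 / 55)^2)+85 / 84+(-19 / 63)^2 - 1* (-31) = -111553571 / 1920996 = -58.07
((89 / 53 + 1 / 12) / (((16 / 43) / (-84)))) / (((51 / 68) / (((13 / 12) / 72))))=-4386473 / 549504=-7.98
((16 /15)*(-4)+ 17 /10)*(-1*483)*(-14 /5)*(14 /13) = -3738.17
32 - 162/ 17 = 382/ 17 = 22.47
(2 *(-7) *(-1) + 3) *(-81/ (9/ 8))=-1224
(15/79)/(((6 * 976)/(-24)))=-15/19276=-0.00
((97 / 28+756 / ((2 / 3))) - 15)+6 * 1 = 31597 / 28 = 1128.46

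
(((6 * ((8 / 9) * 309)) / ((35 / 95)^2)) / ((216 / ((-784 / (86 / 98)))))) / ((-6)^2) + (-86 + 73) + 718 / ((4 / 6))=-3458000 / 10449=-330.94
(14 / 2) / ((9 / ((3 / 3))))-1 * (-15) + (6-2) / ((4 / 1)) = 151 / 9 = 16.78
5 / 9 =0.56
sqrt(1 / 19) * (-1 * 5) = -5 * sqrt(19) / 19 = -1.15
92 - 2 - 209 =-119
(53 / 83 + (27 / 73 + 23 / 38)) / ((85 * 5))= 371537 / 97852850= 0.00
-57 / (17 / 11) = -627 / 17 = -36.88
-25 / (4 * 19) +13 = 963 / 76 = 12.67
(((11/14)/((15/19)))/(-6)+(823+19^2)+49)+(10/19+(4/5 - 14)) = 29210641/23940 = 1220.16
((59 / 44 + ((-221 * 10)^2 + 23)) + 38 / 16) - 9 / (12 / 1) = 429803085 / 88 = 4884125.97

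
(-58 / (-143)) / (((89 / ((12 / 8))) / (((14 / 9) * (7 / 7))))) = 0.01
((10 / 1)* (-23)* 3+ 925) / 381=235 / 381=0.62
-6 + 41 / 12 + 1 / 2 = -25 / 12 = -2.08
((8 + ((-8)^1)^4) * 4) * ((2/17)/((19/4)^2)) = 85.60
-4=-4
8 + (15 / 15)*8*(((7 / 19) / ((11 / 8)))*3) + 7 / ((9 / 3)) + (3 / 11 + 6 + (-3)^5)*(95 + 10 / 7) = -1300199 / 57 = -22810.51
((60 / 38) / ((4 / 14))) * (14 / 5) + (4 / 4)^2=313 / 19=16.47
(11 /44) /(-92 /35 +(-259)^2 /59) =2065 /9369628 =0.00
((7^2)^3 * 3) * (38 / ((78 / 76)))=169885156 / 13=13068088.92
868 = 868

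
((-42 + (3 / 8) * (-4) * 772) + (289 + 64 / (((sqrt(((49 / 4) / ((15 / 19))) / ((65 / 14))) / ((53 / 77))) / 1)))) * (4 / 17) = -3644 / 17 + 67840 * sqrt(10374) / 1218679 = -208.68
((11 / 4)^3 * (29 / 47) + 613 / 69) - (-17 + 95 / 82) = 319601659 / 8509632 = 37.56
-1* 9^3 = -729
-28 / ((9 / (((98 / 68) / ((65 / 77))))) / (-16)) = 845152 / 9945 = 84.98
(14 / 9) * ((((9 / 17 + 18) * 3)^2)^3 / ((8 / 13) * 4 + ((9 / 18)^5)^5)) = 69035357976476516352000000 / 3702502525539179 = 18645593757.27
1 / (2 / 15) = 15 / 2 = 7.50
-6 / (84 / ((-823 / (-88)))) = -823 / 1232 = -0.67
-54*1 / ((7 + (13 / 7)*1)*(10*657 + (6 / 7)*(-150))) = -49 / 51770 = -0.00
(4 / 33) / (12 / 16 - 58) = -16 / 7557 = -0.00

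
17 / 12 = 1.42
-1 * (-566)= 566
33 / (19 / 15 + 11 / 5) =495 / 52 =9.52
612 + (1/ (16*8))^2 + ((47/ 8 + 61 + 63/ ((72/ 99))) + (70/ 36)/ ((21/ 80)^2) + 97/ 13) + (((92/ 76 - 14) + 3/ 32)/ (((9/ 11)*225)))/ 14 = 45958680232873/ 57364070400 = 801.18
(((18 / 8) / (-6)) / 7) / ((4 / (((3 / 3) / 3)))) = -1 / 224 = -0.00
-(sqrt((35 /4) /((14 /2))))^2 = -5 /4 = -1.25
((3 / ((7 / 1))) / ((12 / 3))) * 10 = 15 / 14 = 1.07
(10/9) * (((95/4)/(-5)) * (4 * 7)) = -1330/9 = -147.78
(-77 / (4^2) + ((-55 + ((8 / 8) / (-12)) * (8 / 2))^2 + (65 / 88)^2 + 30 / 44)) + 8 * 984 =761790709 / 69696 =10930.19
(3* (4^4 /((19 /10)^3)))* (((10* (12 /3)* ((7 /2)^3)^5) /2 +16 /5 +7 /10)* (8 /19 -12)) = -489592281371815875 /130321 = -3756818021437.96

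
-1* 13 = -13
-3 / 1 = -3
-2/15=-0.13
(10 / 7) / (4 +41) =2 / 63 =0.03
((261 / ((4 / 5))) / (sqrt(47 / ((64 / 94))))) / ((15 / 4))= 348 *sqrt(2) / 47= 10.47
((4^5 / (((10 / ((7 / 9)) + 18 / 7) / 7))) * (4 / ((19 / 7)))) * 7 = 2458624 / 513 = 4792.64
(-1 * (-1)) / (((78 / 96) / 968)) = 15488 / 13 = 1191.38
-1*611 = -611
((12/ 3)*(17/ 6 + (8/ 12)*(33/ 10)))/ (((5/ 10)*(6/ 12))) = 1208/ 15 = 80.53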